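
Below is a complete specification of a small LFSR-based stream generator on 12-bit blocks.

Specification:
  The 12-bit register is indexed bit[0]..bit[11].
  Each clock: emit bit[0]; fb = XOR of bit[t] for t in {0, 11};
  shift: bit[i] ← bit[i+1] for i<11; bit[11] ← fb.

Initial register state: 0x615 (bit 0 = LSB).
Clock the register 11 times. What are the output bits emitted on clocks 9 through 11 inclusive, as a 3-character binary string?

011

reg_0 = 0x615
clock 1: out=1, reg = 0xB0A
clock 2: out=0, reg = 0xD85
clock 3: out=1, reg = 0x6C2
clock 4: out=0, reg = 0x361
clock 5: out=1, reg = 0x9B0
clock 6: out=0, reg = 0xCD8
clock 7: out=0, reg = 0xE6C
clock 8: out=0, reg = 0xF36
clock 9: out=0, reg = 0xF9B
clock 10: out=1, reg = 0x7CD
clock 11: out=1, reg = 0xBE6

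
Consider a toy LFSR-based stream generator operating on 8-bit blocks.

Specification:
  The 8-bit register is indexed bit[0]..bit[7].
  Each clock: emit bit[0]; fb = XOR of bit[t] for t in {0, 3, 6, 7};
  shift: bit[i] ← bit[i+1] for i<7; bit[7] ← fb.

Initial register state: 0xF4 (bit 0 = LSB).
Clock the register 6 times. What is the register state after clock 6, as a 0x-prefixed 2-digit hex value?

0xE3

reg_0 = 0xF4
clock 1: out=0, reg = 0x7A
clock 2: out=0, reg = 0x3D
clock 3: out=1, reg = 0x1E
clock 4: out=0, reg = 0x8F
clock 5: out=1, reg = 0xC7
clock 6: out=1, reg = 0xE3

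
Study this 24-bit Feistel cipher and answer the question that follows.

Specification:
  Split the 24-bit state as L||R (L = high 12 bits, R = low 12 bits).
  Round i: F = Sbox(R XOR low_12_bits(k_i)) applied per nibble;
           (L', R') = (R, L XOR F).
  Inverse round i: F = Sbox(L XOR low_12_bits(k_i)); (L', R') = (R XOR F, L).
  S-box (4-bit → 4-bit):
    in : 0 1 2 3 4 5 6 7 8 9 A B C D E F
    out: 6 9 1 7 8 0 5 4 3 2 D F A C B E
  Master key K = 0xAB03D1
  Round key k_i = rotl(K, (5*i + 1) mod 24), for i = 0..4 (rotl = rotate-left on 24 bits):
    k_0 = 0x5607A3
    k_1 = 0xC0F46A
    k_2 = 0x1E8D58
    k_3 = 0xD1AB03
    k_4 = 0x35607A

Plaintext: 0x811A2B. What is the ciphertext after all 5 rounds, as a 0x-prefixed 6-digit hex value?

s_0 = plaintext = 0x811A2B
s_1 = Round(s_0, k_0) = 0xA2B422
s_2 = Round(s_1, k_1) = 0x422CA8
s_3 = Round(s_2, k_2) = 0xCA8DC4
s_4 = Round(s_3, k_3) = 0xDC490C
s_5 = Round(s_4, k_4) = 0x90CF81

0x90CF81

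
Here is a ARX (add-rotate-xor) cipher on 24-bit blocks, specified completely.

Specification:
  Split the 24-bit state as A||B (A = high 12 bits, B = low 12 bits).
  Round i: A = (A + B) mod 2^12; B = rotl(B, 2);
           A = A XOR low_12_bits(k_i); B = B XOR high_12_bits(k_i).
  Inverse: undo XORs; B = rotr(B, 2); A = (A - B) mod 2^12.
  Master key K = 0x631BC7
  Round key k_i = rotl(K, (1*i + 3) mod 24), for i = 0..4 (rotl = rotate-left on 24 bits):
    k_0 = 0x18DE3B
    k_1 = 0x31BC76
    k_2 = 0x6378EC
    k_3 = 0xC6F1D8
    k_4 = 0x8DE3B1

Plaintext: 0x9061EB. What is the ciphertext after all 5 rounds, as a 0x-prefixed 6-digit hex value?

s_0 = plaintext = 0x9061EB
s_1 = Round(s_0, k_0) = 0x4CA621
s_2 = Round(s_1, k_1) = 0x69DB9E
s_3 = Round(s_2, k_2) = 0xAD784D
s_4 = Round(s_3, k_3) = 0x2FCD59
s_5 = Round(s_4, k_4) = 0x3E4DB9

0x3E4DB9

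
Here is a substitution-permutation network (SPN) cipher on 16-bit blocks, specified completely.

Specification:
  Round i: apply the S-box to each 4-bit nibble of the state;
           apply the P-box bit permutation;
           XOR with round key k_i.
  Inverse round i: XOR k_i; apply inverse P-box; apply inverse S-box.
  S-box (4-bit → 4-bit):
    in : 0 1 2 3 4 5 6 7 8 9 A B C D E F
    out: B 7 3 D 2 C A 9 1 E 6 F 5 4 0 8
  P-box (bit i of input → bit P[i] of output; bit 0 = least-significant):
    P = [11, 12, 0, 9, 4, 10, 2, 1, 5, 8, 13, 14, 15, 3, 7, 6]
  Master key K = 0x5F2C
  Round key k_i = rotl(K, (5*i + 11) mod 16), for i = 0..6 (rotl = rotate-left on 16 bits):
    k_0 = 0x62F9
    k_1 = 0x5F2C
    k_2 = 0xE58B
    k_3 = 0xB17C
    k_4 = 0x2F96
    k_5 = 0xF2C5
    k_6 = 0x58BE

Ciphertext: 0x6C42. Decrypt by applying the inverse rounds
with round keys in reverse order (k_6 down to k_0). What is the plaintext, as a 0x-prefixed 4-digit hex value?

0xA95B

s_0 = ciphertext = 0x6C42
s_1 = InvRound(s_0, k_6) = 0x9C14
s_2 = InvRound(s_1, k_5) = 0x5523
s_3 = InvRound(s_2, k_4) = 0xD3CB
s_4 = InvRound(s_3, k_3) = 0xD335
s_5 = InvRound(s_4, k_2) = 0xACB6
s_6 = InvRound(s_5, k_1) = 0x1976
s_7 = InvRound(s_6, k_0) = 0xA95B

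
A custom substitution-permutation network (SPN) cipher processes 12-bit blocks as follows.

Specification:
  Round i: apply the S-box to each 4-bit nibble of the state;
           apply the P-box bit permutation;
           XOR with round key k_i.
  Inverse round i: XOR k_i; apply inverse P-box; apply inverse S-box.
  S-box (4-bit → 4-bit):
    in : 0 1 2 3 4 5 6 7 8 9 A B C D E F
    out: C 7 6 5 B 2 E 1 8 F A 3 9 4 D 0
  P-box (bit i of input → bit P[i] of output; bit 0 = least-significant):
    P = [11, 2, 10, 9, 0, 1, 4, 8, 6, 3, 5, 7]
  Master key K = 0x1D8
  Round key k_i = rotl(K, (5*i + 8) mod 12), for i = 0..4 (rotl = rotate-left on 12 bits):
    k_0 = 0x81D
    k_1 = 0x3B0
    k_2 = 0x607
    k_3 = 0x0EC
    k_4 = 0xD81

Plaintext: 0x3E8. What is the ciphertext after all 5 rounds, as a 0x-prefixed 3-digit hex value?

s_0 = plaintext = 0x3E8
s_1 = Round(s_0, k_0) = 0xB6C
s_2 = Round(s_1, k_1) = 0x8EA
s_3 = Round(s_2, k_2) = 0x592
s_4 = Round(s_3, k_3) = 0x5F3
s_5 = Round(s_4, k_4) = 0x189

0x189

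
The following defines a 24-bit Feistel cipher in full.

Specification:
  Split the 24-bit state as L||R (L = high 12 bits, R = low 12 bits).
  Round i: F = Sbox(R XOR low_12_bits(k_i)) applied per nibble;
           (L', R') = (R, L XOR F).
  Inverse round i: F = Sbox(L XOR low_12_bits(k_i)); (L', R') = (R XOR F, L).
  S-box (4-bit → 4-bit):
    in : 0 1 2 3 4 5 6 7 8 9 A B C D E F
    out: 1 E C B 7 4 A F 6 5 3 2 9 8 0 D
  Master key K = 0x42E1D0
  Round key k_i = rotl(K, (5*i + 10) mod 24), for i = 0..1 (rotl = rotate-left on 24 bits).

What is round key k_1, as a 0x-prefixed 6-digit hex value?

K = 0x42E1D0
k_0 = rotl(K, (5*0+10) mod 24) = rotl(K, 10) = 0x87410B
k_1 = rotl(K, (5*1+10) mod 24) = rotl(K, 15) = 0xE82170

0xE82170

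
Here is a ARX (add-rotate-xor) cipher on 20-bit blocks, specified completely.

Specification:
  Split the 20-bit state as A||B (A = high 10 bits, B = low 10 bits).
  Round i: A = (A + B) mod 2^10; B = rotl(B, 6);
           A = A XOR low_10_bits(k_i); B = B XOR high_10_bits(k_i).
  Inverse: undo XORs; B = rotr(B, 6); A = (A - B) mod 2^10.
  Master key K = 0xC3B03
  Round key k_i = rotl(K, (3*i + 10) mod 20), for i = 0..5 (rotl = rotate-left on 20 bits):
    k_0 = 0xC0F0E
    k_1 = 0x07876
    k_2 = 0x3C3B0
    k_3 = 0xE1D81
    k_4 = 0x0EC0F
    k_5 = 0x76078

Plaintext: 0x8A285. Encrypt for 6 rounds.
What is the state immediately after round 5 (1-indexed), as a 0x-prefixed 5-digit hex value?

s_0 = plaintext = 0x8A285
s_1 = Round(s_0, k_0) = 0xE8E6B
s_2 = Round(s_1, k_1) = 0x9E2F8
s_3 = Round(s_2, k_2) = 0xB02DF
s_4 = Round(s_3, k_3) = 0x0786A
s_5 = Round(s_4, k_4) = 0x21EBD
s_6 = Round(s_5, k_5) = 0xCF2B3

0x21EBD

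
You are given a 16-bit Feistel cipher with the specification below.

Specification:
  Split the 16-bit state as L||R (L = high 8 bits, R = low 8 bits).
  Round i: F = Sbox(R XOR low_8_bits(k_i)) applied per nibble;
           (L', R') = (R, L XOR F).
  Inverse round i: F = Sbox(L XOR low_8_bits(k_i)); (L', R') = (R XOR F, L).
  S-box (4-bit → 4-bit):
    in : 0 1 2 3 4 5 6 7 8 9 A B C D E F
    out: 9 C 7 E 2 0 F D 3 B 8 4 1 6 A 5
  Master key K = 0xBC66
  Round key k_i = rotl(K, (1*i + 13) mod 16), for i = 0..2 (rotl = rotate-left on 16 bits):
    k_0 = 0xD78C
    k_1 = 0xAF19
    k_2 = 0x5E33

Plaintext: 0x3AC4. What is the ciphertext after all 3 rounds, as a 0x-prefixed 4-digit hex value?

0x5DE3

s_0 = plaintext = 0x3AC4
s_1 = Round(s_0, k_0) = 0xC419
s_2 = Round(s_1, k_1) = 0x195D
s_3 = Round(s_2, k_2) = 0x5DE3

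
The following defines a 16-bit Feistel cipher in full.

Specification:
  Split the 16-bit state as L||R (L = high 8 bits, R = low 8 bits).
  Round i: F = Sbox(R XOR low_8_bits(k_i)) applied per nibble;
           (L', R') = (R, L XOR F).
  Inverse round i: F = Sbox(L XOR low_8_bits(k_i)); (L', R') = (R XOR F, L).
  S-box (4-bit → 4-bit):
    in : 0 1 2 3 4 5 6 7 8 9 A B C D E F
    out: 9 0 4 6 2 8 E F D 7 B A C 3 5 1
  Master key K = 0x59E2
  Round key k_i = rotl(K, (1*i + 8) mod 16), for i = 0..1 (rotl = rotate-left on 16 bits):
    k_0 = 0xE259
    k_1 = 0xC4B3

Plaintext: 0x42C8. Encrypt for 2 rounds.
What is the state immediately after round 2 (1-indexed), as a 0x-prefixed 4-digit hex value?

s_0 = plaintext = 0x42C8
s_1 = Round(s_0, k_0) = 0xC832
s_2 = Round(s_1, k_1) = 0x3218

0x3218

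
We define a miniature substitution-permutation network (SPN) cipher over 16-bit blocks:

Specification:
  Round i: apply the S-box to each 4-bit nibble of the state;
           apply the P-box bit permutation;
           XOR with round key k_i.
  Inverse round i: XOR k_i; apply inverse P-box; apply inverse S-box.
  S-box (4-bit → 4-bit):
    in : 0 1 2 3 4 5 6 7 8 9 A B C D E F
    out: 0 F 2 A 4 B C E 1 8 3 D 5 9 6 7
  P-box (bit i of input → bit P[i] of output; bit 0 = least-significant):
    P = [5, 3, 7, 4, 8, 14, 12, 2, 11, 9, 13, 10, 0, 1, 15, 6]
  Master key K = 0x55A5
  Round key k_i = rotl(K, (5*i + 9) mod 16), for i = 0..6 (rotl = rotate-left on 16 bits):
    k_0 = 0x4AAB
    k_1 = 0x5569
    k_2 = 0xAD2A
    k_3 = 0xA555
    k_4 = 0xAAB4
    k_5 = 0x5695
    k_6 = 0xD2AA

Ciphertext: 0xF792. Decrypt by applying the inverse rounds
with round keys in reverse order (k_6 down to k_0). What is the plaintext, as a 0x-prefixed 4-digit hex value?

s_0 = ciphertext = 0xF792
s_1 = InvRound(s_0, k_6) = 0x0685
s_2 = InvRound(s_1, k_5) = 0x00E9
s_3 = InvRound(s_2, k_4) = 0xBF93
s_4 = InvRound(s_3, k_3) = 0x3A64
s_5 = InvRound(s_4, k_2) = 0x73B2
s_6 = InvRound(s_5, k_1) = 0x5707
s_7 = InvRound(s_6, k_0) = 0x0DBF

0x0DBF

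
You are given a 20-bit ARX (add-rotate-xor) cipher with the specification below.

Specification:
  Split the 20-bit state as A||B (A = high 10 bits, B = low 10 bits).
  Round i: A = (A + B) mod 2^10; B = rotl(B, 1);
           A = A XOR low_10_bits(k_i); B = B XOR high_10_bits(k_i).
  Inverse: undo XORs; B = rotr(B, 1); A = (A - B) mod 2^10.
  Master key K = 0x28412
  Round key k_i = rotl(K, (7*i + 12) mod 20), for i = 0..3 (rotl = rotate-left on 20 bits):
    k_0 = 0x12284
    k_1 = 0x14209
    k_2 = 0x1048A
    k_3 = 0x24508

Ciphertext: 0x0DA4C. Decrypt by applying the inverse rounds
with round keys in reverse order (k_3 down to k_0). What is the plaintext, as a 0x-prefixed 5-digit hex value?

s_0 = ciphertext = 0x0DA4C
s_1 = InvRound(s_0, k_3) = 0x7436E
s_2 = InvRound(s_1, k_2) = 0x70F97
s_3 = InvRound(s_2, k_1) = 0xF9FE3
s_4 = InvRound(s_3, k_0) = 0x63BD5

0x63BD5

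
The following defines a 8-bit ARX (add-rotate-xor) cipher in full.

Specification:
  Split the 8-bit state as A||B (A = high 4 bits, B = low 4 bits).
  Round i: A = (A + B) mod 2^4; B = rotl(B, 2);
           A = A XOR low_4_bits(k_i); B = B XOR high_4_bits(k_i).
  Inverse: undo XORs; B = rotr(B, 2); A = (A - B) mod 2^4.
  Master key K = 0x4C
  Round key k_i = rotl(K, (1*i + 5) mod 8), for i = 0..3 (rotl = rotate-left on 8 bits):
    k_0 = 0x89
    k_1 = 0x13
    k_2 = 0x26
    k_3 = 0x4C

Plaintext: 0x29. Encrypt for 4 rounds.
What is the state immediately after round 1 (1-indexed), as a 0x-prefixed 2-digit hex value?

0x2E

s_0 = plaintext = 0x29
s_1 = Round(s_0, k_0) = 0x2E
s_2 = Round(s_1, k_1) = 0x3A
s_3 = Round(s_2, k_2) = 0xB8
s_4 = Round(s_3, k_3) = 0xF6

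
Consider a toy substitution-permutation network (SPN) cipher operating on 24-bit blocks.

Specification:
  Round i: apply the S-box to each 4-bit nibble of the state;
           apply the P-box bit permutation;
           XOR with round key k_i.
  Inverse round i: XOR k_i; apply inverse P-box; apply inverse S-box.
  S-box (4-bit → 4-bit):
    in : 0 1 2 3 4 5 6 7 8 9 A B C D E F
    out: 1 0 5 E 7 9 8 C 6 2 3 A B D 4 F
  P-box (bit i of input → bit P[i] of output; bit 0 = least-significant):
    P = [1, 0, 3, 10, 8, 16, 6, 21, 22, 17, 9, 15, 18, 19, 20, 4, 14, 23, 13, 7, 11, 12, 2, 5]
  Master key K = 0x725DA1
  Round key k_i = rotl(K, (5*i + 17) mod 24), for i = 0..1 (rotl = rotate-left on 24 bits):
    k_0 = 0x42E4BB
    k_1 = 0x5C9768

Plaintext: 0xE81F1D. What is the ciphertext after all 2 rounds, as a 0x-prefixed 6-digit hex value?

0x21C16E

s_0 = plaintext = 0xE81F1D
s_1 = Round(s_0, k_0) = 0x8042B5
s_2 = Round(s_1, k_1) = 0x21C16E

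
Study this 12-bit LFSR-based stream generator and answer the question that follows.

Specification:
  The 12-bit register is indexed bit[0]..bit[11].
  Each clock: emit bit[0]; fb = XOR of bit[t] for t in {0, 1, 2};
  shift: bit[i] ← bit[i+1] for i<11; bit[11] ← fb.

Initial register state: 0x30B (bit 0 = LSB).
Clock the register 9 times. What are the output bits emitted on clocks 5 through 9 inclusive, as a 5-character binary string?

reg_0 = 0x30B
clock 1: out=1, reg = 0x185
clock 2: out=1, reg = 0x0C2
clock 3: out=0, reg = 0x861
clock 4: out=1, reg = 0xC30
clock 5: out=0, reg = 0x618
clock 6: out=0, reg = 0x30C
clock 7: out=0, reg = 0x986
clock 8: out=0, reg = 0x4C3
clock 9: out=1, reg = 0x261

00001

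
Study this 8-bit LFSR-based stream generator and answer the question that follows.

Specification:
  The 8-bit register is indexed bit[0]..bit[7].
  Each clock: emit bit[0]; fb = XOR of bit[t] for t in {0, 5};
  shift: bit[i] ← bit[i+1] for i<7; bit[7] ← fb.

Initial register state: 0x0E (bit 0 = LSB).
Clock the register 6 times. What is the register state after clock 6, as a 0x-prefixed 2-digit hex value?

0xF8

reg_0 = 0x0E
clock 1: out=0, reg = 0x07
clock 2: out=1, reg = 0x83
clock 3: out=1, reg = 0xC1
clock 4: out=1, reg = 0xE0
clock 5: out=0, reg = 0xF0
clock 6: out=0, reg = 0xF8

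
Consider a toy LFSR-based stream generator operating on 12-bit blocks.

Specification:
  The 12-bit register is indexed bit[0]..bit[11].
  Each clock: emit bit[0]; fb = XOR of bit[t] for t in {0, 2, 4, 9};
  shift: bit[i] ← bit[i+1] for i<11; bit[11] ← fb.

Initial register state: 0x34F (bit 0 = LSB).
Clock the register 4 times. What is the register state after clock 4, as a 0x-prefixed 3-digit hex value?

reg_0 = 0x34F
clock 1: out=1, reg = 0x9A7
clock 2: out=1, reg = 0x4D3
clock 3: out=1, reg = 0x269
clock 4: out=1, reg = 0x134

0x134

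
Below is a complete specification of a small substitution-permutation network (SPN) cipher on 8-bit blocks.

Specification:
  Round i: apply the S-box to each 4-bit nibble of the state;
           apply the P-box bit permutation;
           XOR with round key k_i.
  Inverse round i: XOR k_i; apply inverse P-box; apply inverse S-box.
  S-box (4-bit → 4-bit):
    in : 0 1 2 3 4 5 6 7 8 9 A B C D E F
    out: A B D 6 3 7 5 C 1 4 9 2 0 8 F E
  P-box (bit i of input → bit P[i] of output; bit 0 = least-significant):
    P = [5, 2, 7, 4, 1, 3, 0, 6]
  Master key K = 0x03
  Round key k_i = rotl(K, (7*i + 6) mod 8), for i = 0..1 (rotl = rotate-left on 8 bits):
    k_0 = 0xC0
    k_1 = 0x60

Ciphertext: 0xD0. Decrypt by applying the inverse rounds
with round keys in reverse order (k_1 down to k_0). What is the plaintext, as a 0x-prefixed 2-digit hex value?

0x8C

s_0 = ciphertext = 0xD0
s_1 = InvRound(s_0, k_1) = 0xC2
s_2 = InvRound(s_1, k_0) = 0x8C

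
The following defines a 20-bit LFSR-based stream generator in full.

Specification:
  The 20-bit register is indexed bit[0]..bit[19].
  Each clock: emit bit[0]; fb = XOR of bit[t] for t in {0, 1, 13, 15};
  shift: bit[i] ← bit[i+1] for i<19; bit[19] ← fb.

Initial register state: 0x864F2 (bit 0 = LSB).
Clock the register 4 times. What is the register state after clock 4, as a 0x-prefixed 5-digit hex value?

reg_0 = 0x864F2
clock 1: out=0, reg = 0x43279
clock 2: out=1, reg = 0x2193C
clock 3: out=0, reg = 0x10C9E
clock 4: out=0, reg = 0x8864F

0x8864F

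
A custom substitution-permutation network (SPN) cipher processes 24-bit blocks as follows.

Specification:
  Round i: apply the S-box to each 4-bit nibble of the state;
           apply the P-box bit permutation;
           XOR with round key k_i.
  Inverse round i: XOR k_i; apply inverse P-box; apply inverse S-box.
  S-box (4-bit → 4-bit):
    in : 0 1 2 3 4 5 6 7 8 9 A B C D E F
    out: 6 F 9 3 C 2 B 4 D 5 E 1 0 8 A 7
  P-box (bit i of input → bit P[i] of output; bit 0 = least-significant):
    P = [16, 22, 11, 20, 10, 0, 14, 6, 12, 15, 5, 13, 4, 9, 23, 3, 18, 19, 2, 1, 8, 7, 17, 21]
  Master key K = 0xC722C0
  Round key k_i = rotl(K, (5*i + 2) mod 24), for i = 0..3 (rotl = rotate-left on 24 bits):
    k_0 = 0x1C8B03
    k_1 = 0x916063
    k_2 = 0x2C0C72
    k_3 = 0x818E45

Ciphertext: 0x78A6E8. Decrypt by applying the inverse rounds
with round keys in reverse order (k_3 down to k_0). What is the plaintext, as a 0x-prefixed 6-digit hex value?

0x7F0FAC

s_0 = ciphertext = 0x78A6E8
s_1 = InvRound(s_0, k_3) = 0xE04451
s_2 = InvRound(s_1, k_2) = 0xC67700
s_3 = InvRound(s_2, k_1) = 0x925966
s_4 = InvRound(s_3, k_0) = 0x7F0FAC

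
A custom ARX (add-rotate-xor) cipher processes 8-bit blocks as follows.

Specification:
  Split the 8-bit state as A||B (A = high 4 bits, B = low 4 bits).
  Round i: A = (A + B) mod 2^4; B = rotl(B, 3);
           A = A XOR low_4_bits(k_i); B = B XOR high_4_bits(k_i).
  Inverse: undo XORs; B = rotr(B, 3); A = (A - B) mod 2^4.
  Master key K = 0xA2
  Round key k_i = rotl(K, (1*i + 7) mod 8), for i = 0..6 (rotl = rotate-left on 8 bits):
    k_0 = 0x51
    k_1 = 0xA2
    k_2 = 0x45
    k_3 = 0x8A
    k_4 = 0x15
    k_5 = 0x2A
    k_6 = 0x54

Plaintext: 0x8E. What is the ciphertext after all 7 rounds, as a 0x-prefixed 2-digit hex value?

0x78

s_0 = plaintext = 0x8E
s_1 = Round(s_0, k_0) = 0x72
s_2 = Round(s_1, k_1) = 0xBB
s_3 = Round(s_2, k_2) = 0x39
s_4 = Round(s_3, k_3) = 0x64
s_5 = Round(s_4, k_4) = 0xF3
s_6 = Round(s_5, k_5) = 0x8B
s_7 = Round(s_6, k_6) = 0x78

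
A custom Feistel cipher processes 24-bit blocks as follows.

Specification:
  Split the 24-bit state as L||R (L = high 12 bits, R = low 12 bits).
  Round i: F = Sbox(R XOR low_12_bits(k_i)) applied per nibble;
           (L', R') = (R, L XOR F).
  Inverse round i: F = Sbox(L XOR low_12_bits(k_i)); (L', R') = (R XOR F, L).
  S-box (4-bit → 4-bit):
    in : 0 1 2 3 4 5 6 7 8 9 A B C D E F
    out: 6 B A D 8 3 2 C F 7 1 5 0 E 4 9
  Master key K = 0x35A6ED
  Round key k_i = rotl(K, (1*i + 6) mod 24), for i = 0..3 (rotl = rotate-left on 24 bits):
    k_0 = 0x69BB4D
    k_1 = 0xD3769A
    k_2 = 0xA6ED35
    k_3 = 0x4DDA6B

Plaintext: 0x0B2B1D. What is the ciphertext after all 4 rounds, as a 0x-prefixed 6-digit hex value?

s_0 = plaintext = 0x0B2B1D
s_1 = Round(s_0, k_0) = 0xB1D684
s_2 = Round(s_1, k_1) = 0x684DA9
s_3 = Round(s_2, k_2) = 0xDA90F4
s_4 = Round(s_3, k_3) = 0x0F4CD0

0x0F4CD0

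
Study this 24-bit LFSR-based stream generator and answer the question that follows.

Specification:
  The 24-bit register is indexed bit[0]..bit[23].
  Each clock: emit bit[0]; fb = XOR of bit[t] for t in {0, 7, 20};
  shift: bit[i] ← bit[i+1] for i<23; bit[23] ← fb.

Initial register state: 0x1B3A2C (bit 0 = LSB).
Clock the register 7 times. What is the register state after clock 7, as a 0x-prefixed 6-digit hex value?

0x923674

reg_0 = 0x1B3A2C
clock 1: out=0, reg = 0x8D9D16
clock 2: out=0, reg = 0x46CE8B
clock 3: out=1, reg = 0x236745
clock 4: out=1, reg = 0x91B3A2
clock 5: out=0, reg = 0x48D9D1
clock 6: out=1, reg = 0x246CE8
clock 7: out=0, reg = 0x923674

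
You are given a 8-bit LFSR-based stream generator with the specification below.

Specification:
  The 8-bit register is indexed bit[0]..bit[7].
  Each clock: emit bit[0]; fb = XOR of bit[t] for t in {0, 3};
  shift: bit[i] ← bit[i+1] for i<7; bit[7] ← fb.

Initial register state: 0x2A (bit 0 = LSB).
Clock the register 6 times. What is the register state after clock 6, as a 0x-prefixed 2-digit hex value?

reg_0 = 0x2A
clock 1: out=0, reg = 0x95
clock 2: out=1, reg = 0xCA
clock 3: out=0, reg = 0xE5
clock 4: out=1, reg = 0xF2
clock 5: out=0, reg = 0x79
clock 6: out=1, reg = 0x3C

0x3C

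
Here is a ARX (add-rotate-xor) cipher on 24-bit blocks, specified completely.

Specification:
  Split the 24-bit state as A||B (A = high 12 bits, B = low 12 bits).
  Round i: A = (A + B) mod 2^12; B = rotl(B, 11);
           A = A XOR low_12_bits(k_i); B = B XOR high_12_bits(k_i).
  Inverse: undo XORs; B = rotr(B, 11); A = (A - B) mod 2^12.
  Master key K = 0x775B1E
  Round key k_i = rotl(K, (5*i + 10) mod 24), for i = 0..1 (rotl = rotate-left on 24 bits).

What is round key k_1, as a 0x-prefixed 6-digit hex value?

K = 0x775B1E
k_0 = rotl(K, (5*0+10) mod 24) = rotl(K, 10) = 0x6C79DD
k_1 = rotl(K, (5*1+10) mod 24) = rotl(K, 15) = 0x8F3BAD

0x8F3BAD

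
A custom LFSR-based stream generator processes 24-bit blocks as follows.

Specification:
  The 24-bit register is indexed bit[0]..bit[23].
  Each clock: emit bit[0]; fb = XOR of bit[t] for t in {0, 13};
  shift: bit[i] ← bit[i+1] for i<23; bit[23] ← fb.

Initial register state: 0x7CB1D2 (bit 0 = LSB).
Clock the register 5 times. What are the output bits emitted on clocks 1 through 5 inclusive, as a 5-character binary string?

reg_0 = 0x7CB1D2
clock 1: out=0, reg = 0xBE58E9
clock 2: out=1, reg = 0xDF2C74
clock 3: out=0, reg = 0xEF963A
clock 4: out=0, reg = 0x77CB1D
clock 5: out=1, reg = 0xBBE58E

01001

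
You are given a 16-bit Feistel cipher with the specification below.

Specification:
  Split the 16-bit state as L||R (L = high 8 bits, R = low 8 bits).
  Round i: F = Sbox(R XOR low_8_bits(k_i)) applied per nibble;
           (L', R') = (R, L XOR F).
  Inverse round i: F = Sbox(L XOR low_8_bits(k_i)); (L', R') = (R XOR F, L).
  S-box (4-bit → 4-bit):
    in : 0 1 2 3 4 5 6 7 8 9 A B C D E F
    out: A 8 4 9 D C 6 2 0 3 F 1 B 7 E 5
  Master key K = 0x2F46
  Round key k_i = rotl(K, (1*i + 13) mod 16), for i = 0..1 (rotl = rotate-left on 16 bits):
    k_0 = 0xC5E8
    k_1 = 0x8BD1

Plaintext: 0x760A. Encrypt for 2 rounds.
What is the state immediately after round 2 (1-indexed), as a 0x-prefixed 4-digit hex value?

s_0 = plaintext = 0x760A
s_1 = Round(s_0, k_0) = 0x0A92
s_2 = Round(s_1, k_1) = 0x92D3

0x92D3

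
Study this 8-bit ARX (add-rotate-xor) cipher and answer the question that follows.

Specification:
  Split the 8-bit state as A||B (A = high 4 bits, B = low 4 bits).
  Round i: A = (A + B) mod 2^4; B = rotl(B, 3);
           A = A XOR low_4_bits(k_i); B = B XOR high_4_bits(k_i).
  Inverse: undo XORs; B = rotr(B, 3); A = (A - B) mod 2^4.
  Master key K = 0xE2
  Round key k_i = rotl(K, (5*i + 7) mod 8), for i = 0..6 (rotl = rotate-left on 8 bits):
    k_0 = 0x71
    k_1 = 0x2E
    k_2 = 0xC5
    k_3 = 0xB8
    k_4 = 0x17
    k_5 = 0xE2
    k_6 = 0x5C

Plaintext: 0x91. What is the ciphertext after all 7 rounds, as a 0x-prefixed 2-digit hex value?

0x13

s_0 = plaintext = 0x91
s_1 = Round(s_0, k_0) = 0xBF
s_2 = Round(s_1, k_1) = 0x4D
s_3 = Round(s_2, k_2) = 0x42
s_4 = Round(s_3, k_3) = 0xEA
s_5 = Round(s_4, k_4) = 0xF4
s_6 = Round(s_5, k_5) = 0x1C
s_7 = Round(s_6, k_6) = 0x13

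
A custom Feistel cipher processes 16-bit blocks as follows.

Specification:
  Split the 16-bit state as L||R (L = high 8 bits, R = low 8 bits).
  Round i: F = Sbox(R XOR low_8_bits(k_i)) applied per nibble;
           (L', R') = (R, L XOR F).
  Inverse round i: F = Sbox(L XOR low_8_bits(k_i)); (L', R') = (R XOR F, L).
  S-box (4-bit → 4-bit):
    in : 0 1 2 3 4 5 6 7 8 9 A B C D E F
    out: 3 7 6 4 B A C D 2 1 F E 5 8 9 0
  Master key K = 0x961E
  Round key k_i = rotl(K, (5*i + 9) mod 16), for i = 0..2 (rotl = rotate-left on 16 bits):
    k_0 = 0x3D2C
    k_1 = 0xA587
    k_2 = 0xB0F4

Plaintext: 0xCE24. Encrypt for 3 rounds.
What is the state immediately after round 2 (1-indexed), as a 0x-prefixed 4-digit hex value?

s_0 = plaintext = 0xCE24
s_1 = Round(s_0, k_0) = 0x24FC
s_2 = Round(s_1, k_1) = 0xFCFA
s_3 = Round(s_2, k_2) = 0xFAC5

0xFCFA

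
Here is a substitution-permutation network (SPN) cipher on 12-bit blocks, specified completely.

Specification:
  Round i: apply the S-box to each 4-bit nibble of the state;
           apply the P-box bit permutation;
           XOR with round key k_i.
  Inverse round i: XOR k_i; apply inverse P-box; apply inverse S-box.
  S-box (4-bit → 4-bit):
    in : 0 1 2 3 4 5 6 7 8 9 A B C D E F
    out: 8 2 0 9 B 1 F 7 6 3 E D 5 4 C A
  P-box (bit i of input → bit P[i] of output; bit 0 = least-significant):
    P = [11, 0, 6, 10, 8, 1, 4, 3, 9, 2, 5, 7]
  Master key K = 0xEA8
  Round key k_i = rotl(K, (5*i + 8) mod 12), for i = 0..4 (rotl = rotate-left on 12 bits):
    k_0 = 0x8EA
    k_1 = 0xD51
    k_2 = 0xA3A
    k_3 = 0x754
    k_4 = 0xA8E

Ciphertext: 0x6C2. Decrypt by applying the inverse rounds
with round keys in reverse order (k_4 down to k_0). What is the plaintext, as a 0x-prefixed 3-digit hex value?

0x74C

s_0 = ciphertext = 0x6C2
s_1 = InvRound(s_0, k_4) = 0x10B
s_2 = InvRound(s_1, k_3) = 0x9AA
s_3 = InvRound(s_2, k_2) = 0x3C2
s_4 = InvRound(s_3, k_1) = 0x384
s_5 = InvRound(s_4, k_0) = 0x74C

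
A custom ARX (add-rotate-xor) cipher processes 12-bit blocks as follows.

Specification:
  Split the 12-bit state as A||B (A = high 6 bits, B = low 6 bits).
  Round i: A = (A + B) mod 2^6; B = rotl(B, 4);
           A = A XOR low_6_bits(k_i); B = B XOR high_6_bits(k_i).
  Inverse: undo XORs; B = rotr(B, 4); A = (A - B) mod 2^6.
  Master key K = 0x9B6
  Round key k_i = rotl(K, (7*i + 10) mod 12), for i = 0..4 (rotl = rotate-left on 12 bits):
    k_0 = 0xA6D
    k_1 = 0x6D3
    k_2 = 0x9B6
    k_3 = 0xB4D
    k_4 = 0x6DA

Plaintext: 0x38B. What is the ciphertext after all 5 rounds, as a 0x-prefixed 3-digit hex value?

0xE77

s_0 = plaintext = 0x38B
s_1 = Round(s_0, k_0) = 0xD1B
s_2 = Round(s_1, k_1) = 0x72D
s_3 = Round(s_2, k_2) = 0xFFD
s_4 = Round(s_3, k_3) = 0xC72
s_5 = Round(s_4, k_4) = 0xE77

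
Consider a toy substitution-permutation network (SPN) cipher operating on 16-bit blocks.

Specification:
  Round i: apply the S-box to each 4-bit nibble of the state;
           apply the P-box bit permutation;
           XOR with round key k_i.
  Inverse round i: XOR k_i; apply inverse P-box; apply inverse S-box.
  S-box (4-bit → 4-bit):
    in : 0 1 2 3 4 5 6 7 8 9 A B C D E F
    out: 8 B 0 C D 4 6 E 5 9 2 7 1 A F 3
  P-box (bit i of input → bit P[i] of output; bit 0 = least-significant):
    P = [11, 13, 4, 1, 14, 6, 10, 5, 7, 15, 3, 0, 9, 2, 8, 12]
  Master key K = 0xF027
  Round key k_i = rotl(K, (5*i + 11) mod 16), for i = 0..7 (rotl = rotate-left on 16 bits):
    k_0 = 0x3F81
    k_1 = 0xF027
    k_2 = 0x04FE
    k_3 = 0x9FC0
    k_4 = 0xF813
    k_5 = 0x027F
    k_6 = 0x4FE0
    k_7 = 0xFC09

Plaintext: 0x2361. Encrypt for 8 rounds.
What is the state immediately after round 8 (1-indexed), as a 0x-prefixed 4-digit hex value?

s_0 = plaintext = 0x2361
s_1 = Round(s_0, k_0) = 0x13CA
s_2 = Round(s_1, k_1) = 0x822A
s_3 = Round(s_2, k_2) = 0x27FE
s_4 = Round(s_3, k_3) = 0x779B
s_5 = Round(s_4, k_4) = 0x012E
s_6 = Round(s_5, k_5) = 0xBAEC
s_7 = Round(s_6, k_6) = 0x8084
s_8 = Round(s_7, k_7) = 0xB31A

0xB31A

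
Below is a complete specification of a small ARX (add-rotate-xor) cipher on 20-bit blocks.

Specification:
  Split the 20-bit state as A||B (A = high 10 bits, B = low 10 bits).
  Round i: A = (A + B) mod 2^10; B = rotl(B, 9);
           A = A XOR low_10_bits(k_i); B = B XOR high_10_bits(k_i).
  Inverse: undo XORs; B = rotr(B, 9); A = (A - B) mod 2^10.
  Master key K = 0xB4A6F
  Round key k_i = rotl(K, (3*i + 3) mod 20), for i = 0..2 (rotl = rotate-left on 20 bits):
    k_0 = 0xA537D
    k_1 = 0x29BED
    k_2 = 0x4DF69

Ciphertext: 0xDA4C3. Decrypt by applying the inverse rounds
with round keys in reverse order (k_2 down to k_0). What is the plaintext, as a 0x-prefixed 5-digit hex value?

s_0 = ciphertext = 0xDA4C3
s_1 = InvRound(s_0, k_2) = 0x063E8
s_2 = InvRound(s_1, k_1) = 0x5629D
s_3 = InvRound(s_2, k_0) = 0x84C12

0x84C12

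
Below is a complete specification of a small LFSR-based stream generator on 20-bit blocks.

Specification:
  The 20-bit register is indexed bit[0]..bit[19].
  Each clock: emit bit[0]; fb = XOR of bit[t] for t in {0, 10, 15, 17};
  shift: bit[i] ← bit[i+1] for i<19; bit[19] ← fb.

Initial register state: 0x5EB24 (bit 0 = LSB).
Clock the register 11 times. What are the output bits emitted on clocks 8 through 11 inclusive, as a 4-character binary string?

reg_0 = 0x5EB24
clock 1: out=0, reg = 0xAF592
clock 2: out=0, reg = 0xD7AC9
clock 3: out=1, reg = 0xEBD64
clock 4: out=0, reg = 0xF5EB2
clock 5: out=0, reg = 0x7AF59
clock 6: out=1, reg = 0x3D7AC
clock 7: out=0, reg = 0x9EBD6
clock 8: out=0, reg = 0xCF5EB
clock 9: out=1, reg = 0xE7AF5
clock 10: out=1, reg = 0x73D7A
clock 11: out=0, reg = 0x39EBD

0110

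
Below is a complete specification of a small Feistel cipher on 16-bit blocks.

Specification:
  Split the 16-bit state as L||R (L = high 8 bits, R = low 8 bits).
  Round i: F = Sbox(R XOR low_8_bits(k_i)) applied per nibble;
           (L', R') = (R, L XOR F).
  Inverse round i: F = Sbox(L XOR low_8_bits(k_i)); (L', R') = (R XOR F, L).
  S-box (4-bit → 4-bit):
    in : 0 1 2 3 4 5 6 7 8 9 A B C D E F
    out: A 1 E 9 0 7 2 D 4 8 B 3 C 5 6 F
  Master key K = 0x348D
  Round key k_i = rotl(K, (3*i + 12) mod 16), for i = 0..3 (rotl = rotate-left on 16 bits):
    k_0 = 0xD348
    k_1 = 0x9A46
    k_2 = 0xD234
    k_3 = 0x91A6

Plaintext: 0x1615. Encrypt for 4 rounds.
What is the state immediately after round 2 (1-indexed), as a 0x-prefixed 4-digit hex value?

s_0 = plaintext = 0x1615
s_1 = Round(s_0, k_0) = 0x1563
s_2 = Round(s_1, k_1) = 0x63F2
s_3 = Round(s_2, k_2) = 0xF2A1
s_4 = Round(s_3, k_3) = 0xA15F

0x63F2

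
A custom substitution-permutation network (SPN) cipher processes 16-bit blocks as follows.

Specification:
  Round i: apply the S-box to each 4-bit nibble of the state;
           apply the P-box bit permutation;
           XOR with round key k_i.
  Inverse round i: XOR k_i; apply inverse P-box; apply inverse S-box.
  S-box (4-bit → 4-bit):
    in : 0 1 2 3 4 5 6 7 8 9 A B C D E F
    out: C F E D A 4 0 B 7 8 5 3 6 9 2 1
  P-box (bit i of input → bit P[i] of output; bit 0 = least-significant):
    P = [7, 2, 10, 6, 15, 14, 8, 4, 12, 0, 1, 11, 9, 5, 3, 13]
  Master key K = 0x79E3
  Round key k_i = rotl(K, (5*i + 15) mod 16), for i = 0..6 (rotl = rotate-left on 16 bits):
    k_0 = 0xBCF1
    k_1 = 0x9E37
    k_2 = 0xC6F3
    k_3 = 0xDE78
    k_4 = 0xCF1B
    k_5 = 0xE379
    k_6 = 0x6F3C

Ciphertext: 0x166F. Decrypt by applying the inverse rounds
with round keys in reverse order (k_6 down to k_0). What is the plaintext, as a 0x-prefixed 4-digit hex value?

0x1CE3

s_0 = ciphertext = 0x166F
s_1 = InvRound(s_0, k_6) = 0x9129
s_2 = InvRound(s_1, k_5) = 0xDF49
s_3 = InvRound(s_2, k_4) = 0x6A99
s_4 = InvRound(s_3, k_3) = 0x4BF3
s_5 = InvRound(s_4, k_2) = 0x69A5
s_6 = InvRound(s_5, k_1) = 0xDA1A
s_7 = InvRound(s_6, k_0) = 0x1CE3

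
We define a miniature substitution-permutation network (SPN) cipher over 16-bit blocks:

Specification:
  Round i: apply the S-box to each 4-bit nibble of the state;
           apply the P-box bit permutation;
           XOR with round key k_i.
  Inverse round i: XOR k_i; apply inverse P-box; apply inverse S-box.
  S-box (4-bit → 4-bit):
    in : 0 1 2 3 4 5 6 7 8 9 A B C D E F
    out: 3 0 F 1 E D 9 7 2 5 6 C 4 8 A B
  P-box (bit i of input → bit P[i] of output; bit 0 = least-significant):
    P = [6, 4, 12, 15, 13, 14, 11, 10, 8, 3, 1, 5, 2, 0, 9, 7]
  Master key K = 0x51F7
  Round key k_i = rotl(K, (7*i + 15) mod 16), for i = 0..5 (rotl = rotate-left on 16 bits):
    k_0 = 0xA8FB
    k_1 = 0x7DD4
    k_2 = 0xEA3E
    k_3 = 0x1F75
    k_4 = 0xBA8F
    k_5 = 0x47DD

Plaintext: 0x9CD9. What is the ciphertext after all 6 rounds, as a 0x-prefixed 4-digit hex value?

s_0 = plaintext = 0x9CD9
s_1 = Round(s_0, k_0) = 0xBEBD
s_2 = Round(s_1, k_1) = 0xF37C
s_3 = Round(s_2, k_2) = 0x93BB
s_4 = Round(s_3, k_3) = 0x8071
s_5 = Round(s_4, k_4) = 0xD386
s_6 = Round(s_5, k_5) = 0x861D

0x861D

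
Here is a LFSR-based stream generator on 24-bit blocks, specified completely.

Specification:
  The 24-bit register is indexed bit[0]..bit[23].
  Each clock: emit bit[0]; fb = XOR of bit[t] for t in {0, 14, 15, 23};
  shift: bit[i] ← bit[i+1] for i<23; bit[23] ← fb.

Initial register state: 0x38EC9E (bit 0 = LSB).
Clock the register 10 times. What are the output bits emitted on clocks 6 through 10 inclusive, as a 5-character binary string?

00100

reg_0 = 0x38EC9E
clock 1: out=0, reg = 0x1C764F
clock 2: out=1, reg = 0x0E3B27
clock 3: out=1, reg = 0x871D93
clock 4: out=1, reg = 0x438EC9
clock 5: out=1, reg = 0x21C764
clock 6: out=0, reg = 0x10E3B2
clock 7: out=0, reg = 0x0871D9
clock 8: out=1, reg = 0x0438EC
clock 9: out=0, reg = 0x021C76
clock 10: out=0, reg = 0x010E3B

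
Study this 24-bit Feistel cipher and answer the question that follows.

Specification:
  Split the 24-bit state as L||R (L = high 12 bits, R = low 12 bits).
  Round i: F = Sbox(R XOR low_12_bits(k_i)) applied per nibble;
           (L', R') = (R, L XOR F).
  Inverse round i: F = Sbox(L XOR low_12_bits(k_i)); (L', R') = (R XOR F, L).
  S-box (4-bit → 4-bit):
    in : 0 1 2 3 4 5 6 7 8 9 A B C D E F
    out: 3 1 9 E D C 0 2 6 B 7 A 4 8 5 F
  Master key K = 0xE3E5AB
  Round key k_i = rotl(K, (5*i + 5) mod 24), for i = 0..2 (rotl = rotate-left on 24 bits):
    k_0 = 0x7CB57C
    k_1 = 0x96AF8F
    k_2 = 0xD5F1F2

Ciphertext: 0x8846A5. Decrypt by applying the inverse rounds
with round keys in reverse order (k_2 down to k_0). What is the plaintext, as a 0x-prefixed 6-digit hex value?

0x0CA1B3

s_0 = ciphertext = 0x8846A5
s_1 = InvRound(s_0, k_2) = 0xD85884
s_2 = InvRound(s_1, k_1) = 0x1B3D85
s_3 = InvRound(s_2, k_0) = 0x0CA1B3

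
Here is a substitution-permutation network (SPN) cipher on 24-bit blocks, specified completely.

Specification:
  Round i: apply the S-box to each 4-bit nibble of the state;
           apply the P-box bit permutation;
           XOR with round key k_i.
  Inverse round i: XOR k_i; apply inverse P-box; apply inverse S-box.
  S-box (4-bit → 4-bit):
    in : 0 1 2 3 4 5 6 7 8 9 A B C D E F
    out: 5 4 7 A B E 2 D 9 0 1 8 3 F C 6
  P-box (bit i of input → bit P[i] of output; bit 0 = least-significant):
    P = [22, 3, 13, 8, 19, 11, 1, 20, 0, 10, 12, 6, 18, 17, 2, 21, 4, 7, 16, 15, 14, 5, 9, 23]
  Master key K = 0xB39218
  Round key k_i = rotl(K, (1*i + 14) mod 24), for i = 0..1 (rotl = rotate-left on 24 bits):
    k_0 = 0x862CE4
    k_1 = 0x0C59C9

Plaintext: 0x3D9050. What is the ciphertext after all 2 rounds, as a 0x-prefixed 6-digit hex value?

s_0 = plaintext = 0x3D9050
s_1 = Round(s_0, k_0) = 0x579457
s_2 = Round(s_1, k_1) = 0xDDF6BA

0xDDF6BA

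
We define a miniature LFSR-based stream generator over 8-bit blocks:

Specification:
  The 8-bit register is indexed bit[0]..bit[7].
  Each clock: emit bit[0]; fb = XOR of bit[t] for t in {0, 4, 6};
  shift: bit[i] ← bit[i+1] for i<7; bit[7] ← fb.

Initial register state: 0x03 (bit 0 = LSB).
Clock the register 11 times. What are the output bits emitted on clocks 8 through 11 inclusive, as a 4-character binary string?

0111

reg_0 = 0x03
clock 1: out=1, reg = 0x81
clock 2: out=1, reg = 0xC0
clock 3: out=0, reg = 0xE0
clock 4: out=0, reg = 0xF0
clock 5: out=0, reg = 0x78
clock 6: out=0, reg = 0x3C
clock 7: out=0, reg = 0x9E
clock 8: out=0, reg = 0xCF
clock 9: out=1, reg = 0x67
clock 10: out=1, reg = 0x33
clock 11: out=1, reg = 0x19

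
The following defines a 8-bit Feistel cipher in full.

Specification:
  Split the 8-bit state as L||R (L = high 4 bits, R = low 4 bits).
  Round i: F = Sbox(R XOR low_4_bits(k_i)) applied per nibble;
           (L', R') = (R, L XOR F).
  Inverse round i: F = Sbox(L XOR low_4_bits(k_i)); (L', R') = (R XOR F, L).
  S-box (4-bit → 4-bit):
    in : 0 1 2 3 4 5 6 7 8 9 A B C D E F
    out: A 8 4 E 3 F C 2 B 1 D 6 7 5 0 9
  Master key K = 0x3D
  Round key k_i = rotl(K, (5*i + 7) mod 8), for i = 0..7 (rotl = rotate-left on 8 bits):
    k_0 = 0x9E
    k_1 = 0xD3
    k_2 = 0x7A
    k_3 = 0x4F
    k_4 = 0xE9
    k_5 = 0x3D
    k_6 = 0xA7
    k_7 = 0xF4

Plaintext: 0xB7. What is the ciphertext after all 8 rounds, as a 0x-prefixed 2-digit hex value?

s_0 = plaintext = 0xB7
s_1 = Round(s_0, k_0) = 0x7A
s_2 = Round(s_1, k_1) = 0xA6
s_3 = Round(s_2, k_2) = 0x6D
s_4 = Round(s_3, k_3) = 0xD2
s_5 = Round(s_4, k_4) = 0x2B
s_6 = Round(s_5, k_5) = 0xBE
s_7 = Round(s_6, k_6) = 0xEA
s_8 = Round(s_7, k_7) = 0xAE

0xAE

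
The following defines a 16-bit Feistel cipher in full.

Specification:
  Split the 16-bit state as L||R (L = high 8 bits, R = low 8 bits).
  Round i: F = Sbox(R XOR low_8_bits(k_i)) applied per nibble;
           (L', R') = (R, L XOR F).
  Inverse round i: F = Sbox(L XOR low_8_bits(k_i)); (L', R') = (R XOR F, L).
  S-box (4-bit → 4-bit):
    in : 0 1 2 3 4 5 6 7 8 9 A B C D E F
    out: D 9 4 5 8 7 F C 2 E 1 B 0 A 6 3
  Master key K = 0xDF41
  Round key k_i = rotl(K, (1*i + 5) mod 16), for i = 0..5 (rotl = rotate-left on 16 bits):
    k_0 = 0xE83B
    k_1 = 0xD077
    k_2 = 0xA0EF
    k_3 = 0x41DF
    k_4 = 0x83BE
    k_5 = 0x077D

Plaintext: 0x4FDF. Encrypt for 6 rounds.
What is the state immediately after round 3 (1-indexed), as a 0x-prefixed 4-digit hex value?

s_0 = plaintext = 0x4FDF
s_1 = Round(s_0, k_0) = 0xDF27
s_2 = Round(s_1, k_1) = 0x27A2
s_3 = Round(s_2, k_2) = 0xA2AD
s_4 = Round(s_3, k_3) = 0xAD66
s_5 = Round(s_4, k_4) = 0x660F
s_6 = Round(s_5, k_5) = 0x0FA2

0xA2AD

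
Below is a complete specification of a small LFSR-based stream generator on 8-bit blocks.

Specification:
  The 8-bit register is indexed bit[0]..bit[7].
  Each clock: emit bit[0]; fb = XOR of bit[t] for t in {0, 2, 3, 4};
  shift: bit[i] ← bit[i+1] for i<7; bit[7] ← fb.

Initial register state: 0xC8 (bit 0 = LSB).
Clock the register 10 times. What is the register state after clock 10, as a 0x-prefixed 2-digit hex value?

reg_0 = 0xC8
clock 1: out=0, reg = 0xE4
clock 2: out=0, reg = 0xF2
clock 3: out=0, reg = 0xF9
clock 4: out=1, reg = 0xFC
clock 5: out=0, reg = 0xFE
clock 6: out=0, reg = 0xFF
clock 7: out=1, reg = 0x7F
clock 8: out=1, reg = 0x3F
clock 9: out=1, reg = 0x1F
clock 10: out=1, reg = 0x0F

0x0F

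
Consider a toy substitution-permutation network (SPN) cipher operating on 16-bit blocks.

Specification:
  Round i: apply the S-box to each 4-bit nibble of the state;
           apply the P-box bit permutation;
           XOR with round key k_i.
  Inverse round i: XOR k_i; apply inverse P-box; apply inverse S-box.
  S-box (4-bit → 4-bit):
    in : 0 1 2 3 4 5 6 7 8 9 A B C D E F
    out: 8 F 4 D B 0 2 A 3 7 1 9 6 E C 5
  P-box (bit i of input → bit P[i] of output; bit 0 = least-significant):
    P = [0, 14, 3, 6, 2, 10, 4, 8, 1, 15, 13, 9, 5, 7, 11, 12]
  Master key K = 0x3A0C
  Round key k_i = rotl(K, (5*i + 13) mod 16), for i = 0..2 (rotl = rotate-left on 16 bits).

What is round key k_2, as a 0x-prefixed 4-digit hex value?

0x061D

K = 0x3A0C
k_0 = rotl(K, (5*0+13) mod 16) = rotl(K, 13) = 0x8741
k_1 = rotl(K, (5*1+13) mod 16) = rotl(K, 2) = 0xE830
k_2 = rotl(K, (5*2+13) mod 16) = rotl(K, 7) = 0x061D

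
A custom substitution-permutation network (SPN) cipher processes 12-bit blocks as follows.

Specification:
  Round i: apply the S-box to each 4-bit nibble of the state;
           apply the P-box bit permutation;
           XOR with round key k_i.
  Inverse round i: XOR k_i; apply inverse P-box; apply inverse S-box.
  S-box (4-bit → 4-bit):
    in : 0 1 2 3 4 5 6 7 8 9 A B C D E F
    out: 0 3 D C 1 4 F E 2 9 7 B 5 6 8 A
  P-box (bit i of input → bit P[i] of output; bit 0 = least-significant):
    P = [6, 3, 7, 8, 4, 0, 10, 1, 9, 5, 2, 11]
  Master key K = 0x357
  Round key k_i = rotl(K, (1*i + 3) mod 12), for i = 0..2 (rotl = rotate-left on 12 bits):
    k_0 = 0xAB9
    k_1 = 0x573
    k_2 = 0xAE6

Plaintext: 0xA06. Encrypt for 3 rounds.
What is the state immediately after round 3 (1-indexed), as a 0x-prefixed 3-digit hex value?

0x145

s_0 = plaintext = 0xA06
s_1 = Round(s_0, k_0) = 0x955
s_2 = Round(s_1, k_1) = 0xBF3
s_3 = Round(s_2, k_2) = 0x145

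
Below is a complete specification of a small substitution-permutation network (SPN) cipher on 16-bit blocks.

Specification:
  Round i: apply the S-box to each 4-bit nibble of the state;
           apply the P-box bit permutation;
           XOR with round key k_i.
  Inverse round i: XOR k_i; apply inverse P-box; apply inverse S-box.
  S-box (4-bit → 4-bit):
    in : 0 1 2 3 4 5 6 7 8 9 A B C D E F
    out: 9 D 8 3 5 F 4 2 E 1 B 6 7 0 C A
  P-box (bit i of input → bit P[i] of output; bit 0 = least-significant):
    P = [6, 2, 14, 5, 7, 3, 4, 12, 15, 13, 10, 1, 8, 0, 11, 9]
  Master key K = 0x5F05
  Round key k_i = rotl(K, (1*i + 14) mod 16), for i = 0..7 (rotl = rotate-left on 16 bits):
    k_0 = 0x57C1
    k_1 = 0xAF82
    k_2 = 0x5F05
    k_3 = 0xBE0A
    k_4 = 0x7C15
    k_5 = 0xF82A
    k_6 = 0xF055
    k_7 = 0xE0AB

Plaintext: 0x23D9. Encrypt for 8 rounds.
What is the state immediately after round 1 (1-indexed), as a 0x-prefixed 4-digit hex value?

s_0 = plaintext = 0x23D9
s_1 = Round(s_0, k_0) = 0xF581
s_2 = Round(s_1, k_1) = 0x59F9
s_3 = Round(s_2, k_2) = 0xC44C
s_4 = Round(s_3, k_3) = 0x73DF
s_5 = Round(s_4, k_4) = 0xDC30
s_6 = Round(s_5, k_5) = 0x5CC2
s_7 = Round(s_6, k_6) = 0x5FEC
s_8 = Round(s_7, k_7) = 0x9BFC

0xF581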